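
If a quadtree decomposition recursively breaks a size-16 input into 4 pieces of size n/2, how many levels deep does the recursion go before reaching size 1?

For divide and conquer with division factor 2:

Problem sizes at each level:
Level 0: 16
Level 1: 8
Level 2: 4
Level 3: 2
Level 4: 1

The root is level 0 and the size-1 base case is level 4 (the tree spans levels 0 through 4, i.e. 5 levels counting the root), so the depth is the number of divisions: log_2(16) = 4

The recursion tree depth is log_2(16) = 4. At each level, the problem size is divided by 2, so it takes 4 divisions to reduce to a base case of size 1. The algorithm makes 4 recursive calls at each level.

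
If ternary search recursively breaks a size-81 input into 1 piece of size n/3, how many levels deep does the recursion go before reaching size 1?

For divide and conquer with division factor 3:

Problem sizes at each level:
Level 0: 81
Level 1: 27
Level 2: 9
Level 3: 3
Level 4: 1

The root is level 0 and the size-1 base case is level 4 (the tree spans levels 0 through 4, i.e. 5 levels counting the root), so the depth is the number of divisions: log_3(81) = 4

The recursion tree depth is log_3(81) = 4. At each level, the problem size is divided by 3, so it takes 4 divisions to reduce to a base case of size 1. The algorithm makes 1 recursive call at each level.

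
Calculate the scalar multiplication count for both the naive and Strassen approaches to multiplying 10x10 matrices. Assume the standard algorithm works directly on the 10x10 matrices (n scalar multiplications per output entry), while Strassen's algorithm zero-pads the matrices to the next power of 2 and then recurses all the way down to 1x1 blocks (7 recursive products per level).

Matrix multiplication for 10x10 matrices:

Strassen's algorithm requires power-of-2 dimensions. Pad 10x10 to 16x16 (next power of 2).

Standard algorithm: 10^3 = 1000 multiplications
Strassen's algorithm: 7^(log2(16)) = 7^4 = 2401 multiplications
Difference: 1000 - 2401 = -1401 (Strassen uses MORE here due to padding overhead — for small or just-over-power-of-2 n, padding can outweigh the per-level savings)

Standard: 1000 multiplications (10^3). Strassen: 2401 multiplications (7^4, after padding to 16x16). Strassen reduces 8 recursive multiplications to 7 at each level.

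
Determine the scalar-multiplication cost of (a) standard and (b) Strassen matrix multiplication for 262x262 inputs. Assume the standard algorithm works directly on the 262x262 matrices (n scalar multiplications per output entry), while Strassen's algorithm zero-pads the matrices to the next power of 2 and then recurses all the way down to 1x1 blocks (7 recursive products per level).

Matrix multiplication for 262x262 matrices:

Strassen's algorithm requires power-of-2 dimensions. Pad 262x262 to 512x512 (next power of 2).

Standard algorithm: 262^3 = 17984728 multiplications
Strassen's algorithm: 7^(log2(512)) = 7^9 = 40353607 multiplications
Difference: 17984728 - 40353607 = -22368879 (Strassen uses MORE here due to padding overhead — for small or just-over-power-of-2 n, padding can outweigh the per-level savings)

Standard: 17984728 multiplications (262^3). Strassen: 40353607 multiplications (7^9, after padding to 512x512). Strassen reduces 8 recursive multiplications to 7 at each level.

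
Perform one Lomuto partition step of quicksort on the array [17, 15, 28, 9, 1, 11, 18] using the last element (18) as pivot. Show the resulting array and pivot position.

Lomuto partition with pivot = 18:

Initial array: [17, 15, 28, 9, 1, 11, 18]

arr[0]=17 <= 18: swap with position 0, array becomes [17, 15, 28, 9, 1, 11, 18]
arr[1]=15 <= 18: swap with position 1, array becomes [17, 15, 28, 9, 1, 11, 18]
arr[2]=28 > 18: no swap
arr[3]=9 <= 18: swap with position 2, array becomes [17, 15, 9, 28, 1, 11, 18]
arr[4]=1 <= 18: swap with position 3, array becomes [17, 15, 9, 1, 28, 11, 18]
arr[5]=11 <= 18: swap with position 4, array becomes [17, 15, 9, 1, 11, 28, 18]

Place pivot at position 5: [17, 15, 9, 1, 11, 18, 28]
Pivot position: 5

After partitioning with pivot 18, the array becomes [17, 15, 9, 1, 11, 18, 28]. The pivot is placed at index 5. All elements to the left of the pivot are <= 18, and all elements to the right are > 18.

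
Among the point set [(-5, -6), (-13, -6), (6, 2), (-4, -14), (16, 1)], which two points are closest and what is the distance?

Computing all pairwise distances among 5 points:

d((-5, -6), (-13, -6)) = 8.0 <-- minimum
d((-5, -6), (6, 2)) = 13.6015
d((-5, -6), (-4, -14)) = 8.0623
d((-5, -6), (16, 1)) = 22.1359
d((-13, -6), (6, 2)) = 20.6155
d((-13, -6), (-4, -14)) = 12.0416
d((-13, -6), (16, 1)) = 29.8329
d((6, 2), (-4, -14)) = 18.868
d((6, 2), (16, 1)) = 10.0499
d((-4, -14), (16, 1)) = 25.0

Closest pair: (-5, -6) and (-13, -6) with distance 8.0

The closest pair is (-5, -6) and (-13, -6) with Euclidean distance 8.0. For 5 points, brute-force pairwise comparison is shown above. For large n, the divide-and-conquer algorithm (sort by x, recurse on halves, check the dividing strip) achieves O(n log n).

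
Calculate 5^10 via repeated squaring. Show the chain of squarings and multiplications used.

Computing 5^10 by squaring (build up from 5^1; each line after the first costs one multiplication):

5^1 = 5
5^2 = (5^1)^2 = 5^2 = 25
5^4 = (5^2)^2 = 25^2 = 625
5^5 = 5 * 5^4 = 5 * 625 = 3125
5^10 = (5^5)^2 = 3125^2 = 9765625

Result: 9765625
Multiplications needed: 4 (4 lines after 5^1)

5^10 = 9765625. Using exponentiation by squaring, this requires 4 multiplications. The key idea: if the exponent is even, square the half-power; if odd, multiply by the base once.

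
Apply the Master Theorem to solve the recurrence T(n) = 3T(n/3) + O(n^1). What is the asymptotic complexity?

Master Theorem for T(n) = 3T(n/3) + O(n^1):

a = 3, b = 3, c = 1
log_b(a) = log_3(3) = 1.0000

Case 2: c = 1 = log_3(3) = 1.0000
T(n) = O(n^1 log n) = O(n log n)

For T(n) = 3T(n/3) + O(n^1): log_3(3) = 1.0000. This is Case 2 of the Master Theorem (c = log_b(a), equal work at all levels), giving O(n log n).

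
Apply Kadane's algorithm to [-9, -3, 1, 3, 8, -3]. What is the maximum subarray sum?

Using Kadane's algorithm on [-9, -3, 1, 3, 8, -3]:

Scanning through the array:
Position 1 (value -3): max_ending_here = -3, max_so_far = -3
Position 2 (value 1): max_ending_here = 1, max_so_far = 1
Position 3 (value 3): max_ending_here = 4, max_so_far = 4
Position 4 (value 8): max_ending_here = 12, max_so_far = 12
Position 5 (value -3): max_ending_here = 9, max_so_far = 12

Maximum subarray: [1, 3, 8]
Maximum sum: 12

The maximum subarray is [1, 3, 8] with sum 12. This subarray runs from index 2 to index 4.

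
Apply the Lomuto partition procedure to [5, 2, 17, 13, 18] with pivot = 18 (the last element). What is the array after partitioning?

Lomuto partition with pivot = 18:

Initial array: [5, 2, 17, 13, 18]

arr[0]=5 <= 18: swap with position 0, array becomes [5, 2, 17, 13, 18]
arr[1]=2 <= 18: swap with position 1, array becomes [5, 2, 17, 13, 18]
arr[2]=17 <= 18: swap with position 2, array becomes [5, 2, 17, 13, 18]
arr[3]=13 <= 18: swap with position 3, array becomes [5, 2, 17, 13, 18]

Place pivot at position 4: [5, 2, 17, 13, 18]
Pivot position: 4

After partitioning with pivot 18, the array becomes [5, 2, 17, 13, 18]. The pivot is placed at index 4. All elements to the left of the pivot are <= 18, and all elements to the right are > 18.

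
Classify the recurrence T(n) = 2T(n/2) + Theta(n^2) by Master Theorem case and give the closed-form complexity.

Master Theorem for T(n) = 2T(n/2) + O(n^2):

a = 2, b = 2, c = 2
log_b(a) = log_2(2) = 1.0000

Case 3: c = 2 > log_2(2) = 1.0000
T(n) = O(n^2) = O(n^2)

For T(n) = 2T(n/2) + O(n^2): log_2(2) = 1.0000. This is Case 3 of the Master Theorem (c > log_b(a), work dominated by root), giving O(n^2).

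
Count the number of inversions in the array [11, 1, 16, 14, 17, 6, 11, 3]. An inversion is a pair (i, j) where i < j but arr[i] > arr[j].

Finding inversions in [11, 1, 16, 14, 17, 6, 11, 3]:

(0, 1): arr[0]=11 > arr[1]=1
(0, 5): arr[0]=11 > arr[5]=6
(0, 7): arr[0]=11 > arr[7]=3
(2, 3): arr[2]=16 > arr[3]=14
(2, 5): arr[2]=16 > arr[5]=6
(2, 6): arr[2]=16 > arr[6]=11
(2, 7): arr[2]=16 > arr[7]=3
(3, 5): arr[3]=14 > arr[5]=6
(3, 6): arr[3]=14 > arr[6]=11
(3, 7): arr[3]=14 > arr[7]=3
(4, 5): arr[4]=17 > arr[5]=6
(4, 6): arr[4]=17 > arr[6]=11
(4, 7): arr[4]=17 > arr[7]=3
(5, 7): arr[5]=6 > arr[7]=3
(6, 7): arr[6]=11 > arr[7]=3

Total inversions: 15

The array has 15 inversion(s): (0,1), (0,5), (0,7), (2,3), (2,5), (2,6), (2,7), (3,5), (3,6), (3,7), (4,5), (4,6), (4,7), (5,7), (6,7). Each pair (i,j) satisfies i < j and arr[i] > arr[j].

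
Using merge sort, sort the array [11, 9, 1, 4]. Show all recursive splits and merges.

Merge sort trace:

Split: [11, 9, 1, 4] -> [11, 9] and [1, 4]
  Split: [11, 9] -> [11] and [9]
  Merge: [11] + [9] -> [9, 11]
  Split: [1, 4] -> [1] and [4]
  Merge: [1] + [4] -> [1, 4]
Merge: [9, 11] + [1, 4] -> [1, 4, 9, 11]

Final sorted array: [1, 4, 9, 11]

The merge sort proceeds by recursively splitting the array and merging sorted halves.
After all merges, the sorted array is [1, 4, 9, 11].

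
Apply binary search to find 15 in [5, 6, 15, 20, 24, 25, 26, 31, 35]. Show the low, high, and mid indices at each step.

Binary search for 15 in [5, 6, 15, 20, 24, 25, 26, 31, 35]:

lo=0, hi=8, mid=4, arr[mid]=24 -> 24 > 15, search left half
lo=0, hi=3, mid=1, arr[mid]=6 -> 6 < 15, search right half
lo=2, hi=3, mid=2, arr[mid]=15 -> Found target at index 2!

Binary search finds 15 at index 2 after 3 comparisons. The search repeatedly halves the search space by comparing with the middle element.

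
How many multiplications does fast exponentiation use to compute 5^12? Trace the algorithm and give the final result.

Computing 5^12 by squaring (build up from 5^1; each line after the first costs one multiplication):

5^1 = 5
5^2 = (5^1)^2 = 5^2 = 25
5^3 = 5 * 5^2 = 5 * 25 = 125
5^6 = (5^3)^2 = 125^2 = 15625
5^12 = (5^6)^2 = 15625^2 = 244140625

Result: 244140625
Multiplications needed: 4 (4 lines after 5^1)

5^12 = 244140625. Using exponentiation by squaring, this requires 4 multiplications. The key idea: if the exponent is even, square the half-power; if odd, multiply by the base once.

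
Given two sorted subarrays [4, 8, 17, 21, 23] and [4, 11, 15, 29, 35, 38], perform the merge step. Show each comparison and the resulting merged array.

Merging process:

Compare 4 vs 4: take 4 from left. Merged: [4]
Compare 8 vs 4: take 4 from right. Merged: [4, 4]
Compare 8 vs 11: take 8 from left. Merged: [4, 4, 8]
Compare 17 vs 11: take 11 from right. Merged: [4, 4, 8, 11]
Compare 17 vs 15: take 15 from right. Merged: [4, 4, 8, 11, 15]
Compare 17 vs 29: take 17 from left. Merged: [4, 4, 8, 11, 15, 17]
Compare 21 vs 29: take 21 from left. Merged: [4, 4, 8, 11, 15, 17, 21]
Compare 23 vs 29: take 23 from left. Merged: [4, 4, 8, 11, 15, 17, 21, 23]
Append remaining from right: [29, 35, 38]. Merged: [4, 4, 8, 11, 15, 17, 21, 23, 29, 35, 38]

Final merged array: [4, 4, 8, 11, 15, 17, 21, 23, 29, 35, 38]
Total comparisons: 8

The merged array is [4, 4, 8, 11, 15, 17, 21, 23, 29, 35, 38], requiring 8 comparisons. The merge step runs in O(n) time where n is the total number of elements.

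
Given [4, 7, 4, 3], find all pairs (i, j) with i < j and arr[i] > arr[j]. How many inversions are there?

Finding inversions in [4, 7, 4, 3]:

(0, 3): arr[0]=4 > arr[3]=3
(1, 2): arr[1]=7 > arr[2]=4
(1, 3): arr[1]=7 > arr[3]=3
(2, 3): arr[2]=4 > arr[3]=3

Total inversions: 4

The array has 4 inversion(s): (0,3), (1,2), (1,3), (2,3). Each pair (i,j) satisfies i < j and arr[i] > arr[j].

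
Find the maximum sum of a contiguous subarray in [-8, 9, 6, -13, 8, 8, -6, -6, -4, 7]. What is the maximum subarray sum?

Using Kadane's algorithm on [-8, 9, 6, -13, 8, 8, -6, -6, -4, 7]:

Scanning through the array:
Position 1 (value 9): max_ending_here = 9, max_so_far = 9
Position 2 (value 6): max_ending_here = 15, max_so_far = 15
Position 3 (value -13): max_ending_here = 2, max_so_far = 15
Position 4 (value 8): max_ending_here = 10, max_so_far = 15
Position 5 (value 8): max_ending_here = 18, max_so_far = 18
Position 6 (value -6): max_ending_here = 12, max_so_far = 18
Position 7 (value -6): max_ending_here = 6, max_so_far = 18
Position 8 (value -4): max_ending_here = 2, max_so_far = 18
Position 9 (value 7): max_ending_here = 9, max_so_far = 18

Maximum subarray: [9, 6, -13, 8, 8]
Maximum sum: 18

The maximum subarray is [9, 6, -13, 8, 8] with sum 18. This subarray runs from index 1 to index 5.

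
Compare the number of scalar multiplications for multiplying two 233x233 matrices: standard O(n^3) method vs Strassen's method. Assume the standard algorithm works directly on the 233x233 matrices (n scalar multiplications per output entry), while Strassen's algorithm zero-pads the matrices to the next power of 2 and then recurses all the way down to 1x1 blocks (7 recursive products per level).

Matrix multiplication for 233x233 matrices:

Strassen's algorithm requires power-of-2 dimensions. Pad 233x233 to 256x256 (next power of 2).

Standard algorithm: 233^3 = 12649337 multiplications
Strassen's algorithm: 7^(log2(256)) = 7^8 = 5764801 multiplications
Savings: 12649337 - 5764801 = 6884536 multiplications

Standard: 12649337 multiplications (233^3). Strassen: 5764801 multiplications (7^8, after padding to 256x256). Strassen reduces 8 recursive multiplications to 7 at each level.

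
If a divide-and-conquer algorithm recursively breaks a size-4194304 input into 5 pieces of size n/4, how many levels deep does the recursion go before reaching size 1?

For divide and conquer with division factor 4:

Problem sizes at each level:
Level 0: 4194304
Level 1: 1048576
Level 2: 262144
Level 3: 65536
Level 4: 16384
Level 5: 4096
Level 6: 1024
Level 7: 256
Level 8: 64
Level 9: 16
Level 10: 4
Level 11: 1

The root is level 0 and the size-1 base case is level 11 (the tree spans levels 0 through 11, i.e. 12 levels counting the root), so the depth is the number of divisions: log_4(4194304) = 11

The recursion tree depth is log_4(4194304) = 11. At each level, the problem size is divided by 4, so it takes 11 divisions to reduce to a base case of size 1. The algorithm makes 5 recursive calls at each level.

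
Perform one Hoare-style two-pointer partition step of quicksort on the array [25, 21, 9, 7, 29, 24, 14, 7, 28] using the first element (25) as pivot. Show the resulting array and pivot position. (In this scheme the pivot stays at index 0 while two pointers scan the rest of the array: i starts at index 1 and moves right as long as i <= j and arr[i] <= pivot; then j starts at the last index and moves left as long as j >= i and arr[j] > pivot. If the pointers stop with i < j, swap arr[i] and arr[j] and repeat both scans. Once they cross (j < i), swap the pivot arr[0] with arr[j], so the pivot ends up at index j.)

Hoare-style two-pointer partition with pivot = 25:

Initial array: [25, 21, 9, 7, 29, 24, 14, 7, 28]

Pointers start at i = 1, j = 8.
i stops at index 4 (arr[4]=29 > 25), j stops at index 7 (arr[7]=7 <= 25): swap arr[4] and arr[7], array becomes [25, 21, 9, 7, 7, 24, 14, 29, 28]
i ends at 7, j ends at 6: the pointers have crossed (j < i), so scanning stops.

Swap pivot arr[0] with arr[6] to place pivot at position 6: [14, 21, 9, 7, 7, 24, 25, 29, 28]
Pivot position: 6

After partitioning with pivot 25, the array becomes [14, 21, 9, 7, 7, 24, 25, 29, 28]. The pivot is placed at index 6. All elements to the left of the pivot are <= 25, and all elements to the right are > 25.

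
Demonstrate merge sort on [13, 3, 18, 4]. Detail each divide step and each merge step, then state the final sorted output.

Merge sort trace:

Split: [13, 3, 18, 4] -> [13, 3] and [18, 4]
  Split: [13, 3] -> [13] and [3]
  Merge: [13] + [3] -> [3, 13]
  Split: [18, 4] -> [18] and [4]
  Merge: [18] + [4] -> [4, 18]
Merge: [3, 13] + [4, 18] -> [3, 4, 13, 18]

Final sorted array: [3, 4, 13, 18]

The merge sort proceeds by recursively splitting the array and merging sorted halves.
After all merges, the sorted array is [3, 4, 13, 18].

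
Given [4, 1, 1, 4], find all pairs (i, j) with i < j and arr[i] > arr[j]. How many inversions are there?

Finding inversions in [4, 1, 1, 4]:

(0, 1): arr[0]=4 > arr[1]=1
(0, 2): arr[0]=4 > arr[2]=1

Total inversions: 2

The array has 2 inversion(s): (0,1), (0,2). Each pair (i,j) satisfies i < j and arr[i] > arr[j].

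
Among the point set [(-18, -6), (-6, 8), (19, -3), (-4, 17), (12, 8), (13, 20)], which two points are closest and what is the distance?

Computing all pairwise distances among 6 points:

d((-18, -6), (-6, 8)) = 18.4391
d((-18, -6), (19, -3)) = 37.1214
d((-18, -6), (-4, 17)) = 26.9258
d((-18, -6), (12, 8)) = 33.1059
d((-18, -6), (13, 20)) = 40.4599
d((-6, 8), (19, -3)) = 27.313
d((-6, 8), (-4, 17)) = 9.2195 <-- minimum
d((-6, 8), (12, 8)) = 18.0
d((-6, 8), (13, 20)) = 22.4722
d((19, -3), (-4, 17)) = 30.4795
d((19, -3), (12, 8)) = 13.0384
d((19, -3), (13, 20)) = 23.7697
d((-4, 17), (12, 8)) = 18.3576
d((-4, 17), (13, 20)) = 17.2627
d((12, 8), (13, 20)) = 12.0416

Closest pair: (-6, 8) and (-4, 17) with distance 9.2195

The closest pair is (-6, 8) and (-4, 17) with Euclidean distance 9.2195. For 6 points, brute-force pairwise comparison is shown above. For large n, the divide-and-conquer algorithm (sort by x, recurse on halves, check the dividing strip) achieves O(n log n).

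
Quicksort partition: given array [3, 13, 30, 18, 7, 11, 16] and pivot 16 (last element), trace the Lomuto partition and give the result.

Lomuto partition with pivot = 16:

Initial array: [3, 13, 30, 18, 7, 11, 16]

arr[0]=3 <= 16: swap with position 0, array becomes [3, 13, 30, 18, 7, 11, 16]
arr[1]=13 <= 16: swap with position 1, array becomes [3, 13, 30, 18, 7, 11, 16]
arr[2]=30 > 16: no swap
arr[3]=18 > 16: no swap
arr[4]=7 <= 16: swap with position 2, array becomes [3, 13, 7, 18, 30, 11, 16]
arr[5]=11 <= 16: swap with position 3, array becomes [3, 13, 7, 11, 30, 18, 16]

Place pivot at position 4: [3, 13, 7, 11, 16, 18, 30]
Pivot position: 4

After partitioning with pivot 16, the array becomes [3, 13, 7, 11, 16, 18, 30]. The pivot is placed at index 4. All elements to the left of the pivot are <= 16, and all elements to the right are > 16.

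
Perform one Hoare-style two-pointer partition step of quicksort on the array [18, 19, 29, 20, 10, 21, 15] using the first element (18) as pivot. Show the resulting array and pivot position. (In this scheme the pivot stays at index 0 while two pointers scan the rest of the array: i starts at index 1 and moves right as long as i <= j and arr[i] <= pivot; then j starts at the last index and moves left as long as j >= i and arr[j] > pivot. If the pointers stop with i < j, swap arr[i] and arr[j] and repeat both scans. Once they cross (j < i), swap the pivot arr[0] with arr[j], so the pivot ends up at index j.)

Hoare-style two-pointer partition with pivot = 18:

Initial array: [18, 19, 29, 20, 10, 21, 15]

Pointers start at i = 1, j = 6.
i stops at index 1 (arr[1]=19 > 18), j stops at index 6 (arr[6]=15 <= 18): swap arr[1] and arr[6], array becomes [18, 15, 29, 20, 10, 21, 19]
i stops at index 2 (arr[2]=29 > 18), j stops at index 4 (arr[4]=10 <= 18): swap arr[2] and arr[4], array becomes [18, 15, 10, 20, 29, 21, 19]
i ends at 3, j ends at 2: the pointers have crossed (j < i), so scanning stops.

Swap pivot arr[0] with arr[2] to place pivot at position 2: [10, 15, 18, 20, 29, 21, 19]
Pivot position: 2

After partitioning with pivot 18, the array becomes [10, 15, 18, 20, 29, 21, 19]. The pivot is placed at index 2. All elements to the left of the pivot are <= 18, and all elements to the right are > 18.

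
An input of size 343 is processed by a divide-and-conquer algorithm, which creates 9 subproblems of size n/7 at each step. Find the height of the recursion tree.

For divide and conquer with division factor 7:

Problem sizes at each level:
Level 0: 343
Level 1: 49
Level 2: 7
Level 3: 1

The root is level 0 and the size-1 base case is level 3 (the tree spans levels 0 through 3, i.e. 4 levels counting the root), so the depth is the number of divisions: log_7(343) = 3

The recursion tree depth is log_7(343) = 3. At each level, the problem size is divided by 7, so it takes 3 divisions to reduce to a base case of size 1. The algorithm makes 9 recursive calls at each level.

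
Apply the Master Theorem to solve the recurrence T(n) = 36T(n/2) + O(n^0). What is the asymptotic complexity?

Master Theorem for T(n) = 36T(n/2) + O(n^0):

a = 36, b = 2, c = 0
log_b(a) = log_2(36) = 5.1699

Case 1: c = 0 < log_2(36) = 5.1699
T(n) = O(n^(log_2 36))

For T(n) = 36T(n/2) + O(n^0): log_2(36) = 5.1699. This is Case 1 of the Master Theorem (c < log_b(a), work dominated by leaves), giving O(n^(log_2 36)).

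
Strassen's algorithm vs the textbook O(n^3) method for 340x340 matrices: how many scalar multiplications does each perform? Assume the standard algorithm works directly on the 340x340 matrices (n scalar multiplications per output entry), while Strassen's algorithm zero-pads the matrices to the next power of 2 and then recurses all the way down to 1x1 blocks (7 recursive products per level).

Matrix multiplication for 340x340 matrices:

Strassen's algorithm requires power-of-2 dimensions. Pad 340x340 to 512x512 (next power of 2).

Standard algorithm: 340^3 = 39304000 multiplications
Strassen's algorithm: 7^(log2(512)) = 7^9 = 40353607 multiplications
Difference: 39304000 - 40353607 = -1049607 (Strassen uses MORE here due to padding overhead — for small or just-over-power-of-2 n, padding can outweigh the per-level savings)

Standard: 39304000 multiplications (340^3). Strassen: 40353607 multiplications (7^9, after padding to 512x512). Strassen reduces 8 recursive multiplications to 7 at each level.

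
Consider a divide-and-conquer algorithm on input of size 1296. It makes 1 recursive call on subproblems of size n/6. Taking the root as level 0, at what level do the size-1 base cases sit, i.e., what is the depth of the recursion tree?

For divide and conquer with division factor 6:

Problem sizes at each level:
Level 0: 1296
Level 1: 216
Level 2: 36
Level 3: 6
Level 4: 1

The root is level 0 and the size-1 base case is level 4 (the tree spans levels 0 through 4, i.e. 5 levels counting the root), so the depth is the number of divisions: log_6(1296) = 4

The recursion tree depth is log_6(1296) = 4. At each level, the problem size is divided by 6, so it takes 4 divisions to reduce to a base case of size 1. The algorithm makes 1 recursive call at each level.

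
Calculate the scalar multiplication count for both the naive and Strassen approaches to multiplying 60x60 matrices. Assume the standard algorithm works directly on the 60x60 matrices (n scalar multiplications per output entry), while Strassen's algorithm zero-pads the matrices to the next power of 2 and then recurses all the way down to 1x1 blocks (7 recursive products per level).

Matrix multiplication for 60x60 matrices:

Strassen's algorithm requires power-of-2 dimensions. Pad 60x60 to 64x64 (next power of 2).

Standard algorithm: 60^3 = 216000 multiplications
Strassen's algorithm: 7^(log2(64)) = 7^6 = 117649 multiplications
Savings: 216000 - 117649 = 98351 multiplications

Standard: 216000 multiplications (60^3). Strassen: 117649 multiplications (7^6, after padding to 64x64). Strassen reduces 8 recursive multiplications to 7 at each level.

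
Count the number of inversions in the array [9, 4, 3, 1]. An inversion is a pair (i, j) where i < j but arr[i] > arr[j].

Finding inversions in [9, 4, 3, 1]:

(0, 1): arr[0]=9 > arr[1]=4
(0, 2): arr[0]=9 > arr[2]=3
(0, 3): arr[0]=9 > arr[3]=1
(1, 2): arr[1]=4 > arr[2]=3
(1, 3): arr[1]=4 > arr[3]=1
(2, 3): arr[2]=3 > arr[3]=1

Total inversions: 6

The array has 6 inversion(s): (0,1), (0,2), (0,3), (1,2), (1,3), (2,3). Each pair (i,j) satisfies i < j and arr[i] > arr[j].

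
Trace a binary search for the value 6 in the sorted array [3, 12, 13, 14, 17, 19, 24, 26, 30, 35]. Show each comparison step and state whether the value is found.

Binary search for 6 in [3, 12, 13, 14, 17, 19, 24, 26, 30, 35]:

lo=0, hi=9, mid=4, arr[mid]=17 -> 17 > 6, search left half
lo=0, hi=3, mid=1, arr[mid]=12 -> 12 > 6, search left half
lo=0, hi=0, mid=0, arr[mid]=3 -> 3 < 6, search right half
lo=1 > hi=0, target 6 not found

Binary search determines that 6 is not in the array after 3 comparisons. The search space was exhausted without finding the target.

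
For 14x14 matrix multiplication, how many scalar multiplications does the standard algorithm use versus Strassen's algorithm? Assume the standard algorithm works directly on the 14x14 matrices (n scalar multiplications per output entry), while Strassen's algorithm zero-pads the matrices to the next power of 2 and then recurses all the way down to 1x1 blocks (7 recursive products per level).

Matrix multiplication for 14x14 matrices:

Strassen's algorithm requires power-of-2 dimensions. Pad 14x14 to 16x16 (next power of 2).

Standard algorithm: 14^3 = 2744 multiplications
Strassen's algorithm: 7^(log2(16)) = 7^4 = 2401 multiplications
Savings: 2744 - 2401 = 343 multiplications

Standard: 2744 multiplications (14^3). Strassen: 2401 multiplications (7^4, after padding to 16x16). Strassen reduces 8 recursive multiplications to 7 at each level.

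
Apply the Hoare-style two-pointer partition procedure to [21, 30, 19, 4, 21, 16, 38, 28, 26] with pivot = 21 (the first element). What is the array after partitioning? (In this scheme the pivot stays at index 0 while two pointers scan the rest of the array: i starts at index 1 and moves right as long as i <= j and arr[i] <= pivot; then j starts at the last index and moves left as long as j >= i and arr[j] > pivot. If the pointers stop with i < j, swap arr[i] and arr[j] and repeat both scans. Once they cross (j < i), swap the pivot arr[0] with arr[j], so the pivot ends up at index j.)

Hoare-style two-pointer partition with pivot = 21:

Initial array: [21, 30, 19, 4, 21, 16, 38, 28, 26]

Pointers start at i = 1, j = 8.
i stops at index 1 (arr[1]=30 > 21), j stops at index 5 (arr[5]=16 <= 21): swap arr[1] and arr[5], array becomes [21, 16, 19, 4, 21, 30, 38, 28, 26]
i ends at 5, j ends at 4: the pointers have crossed (j < i), so scanning stops.

Swap pivot arr[0] with arr[4] to place pivot at position 4: [21, 16, 19, 4, 21, 30, 38, 28, 26]
Pivot position: 4

After partitioning with pivot 21, the array becomes [21, 16, 19, 4, 21, 30, 38, 28, 26]. The pivot is placed at index 4. All elements to the left of the pivot are <= 21, and all elements to the right are > 21.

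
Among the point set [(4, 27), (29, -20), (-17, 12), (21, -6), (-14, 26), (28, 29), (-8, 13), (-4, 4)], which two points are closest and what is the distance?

Computing all pairwise distances among 8 points:

d((4, 27), (29, -20)) = 53.2353
d((4, 27), (-17, 12)) = 25.807
d((4, 27), (21, -6)) = 37.1214
d((4, 27), (-14, 26)) = 18.0278
d((4, 27), (28, 29)) = 24.0832
d((4, 27), (-8, 13)) = 18.4391
d((4, 27), (-4, 4)) = 24.3516
d((29, -20), (-17, 12)) = 56.0357
d((29, -20), (21, -6)) = 16.1245
d((29, -20), (-14, 26)) = 62.9682
d((29, -20), (28, 29)) = 49.0102
d((29, -20), (-8, 13)) = 49.5782
d((29, -20), (-4, 4)) = 40.8044
d((-17, 12), (21, -6)) = 42.0476
d((-17, 12), (-14, 26)) = 14.3178
d((-17, 12), (28, 29)) = 48.1041
d((-17, 12), (-8, 13)) = 9.0554 <-- minimum
d((-17, 12), (-4, 4)) = 15.2643
d((21, -6), (-14, 26)) = 47.4236
d((21, -6), (28, 29)) = 35.6931
d((21, -6), (-8, 13)) = 34.6699
d((21, -6), (-4, 4)) = 26.9258
d((-14, 26), (28, 29)) = 42.107
d((-14, 26), (-8, 13)) = 14.3178
d((-14, 26), (-4, 4)) = 24.1661
d((28, 29), (-8, 13)) = 39.3954
d((28, 29), (-4, 4)) = 40.6079
d((-8, 13), (-4, 4)) = 9.8489

Closest pair: (-17, 12) and (-8, 13) with distance 9.0554

The closest pair is (-17, 12) and (-8, 13) with Euclidean distance 9.0554. For 8 points, brute-force pairwise comparison is shown above. For large n, the divide-and-conquer algorithm (sort by x, recurse on halves, check the dividing strip) achieves O(n log n).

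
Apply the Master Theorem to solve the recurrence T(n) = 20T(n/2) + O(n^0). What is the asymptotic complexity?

Master Theorem for T(n) = 20T(n/2) + O(n^0):

a = 20, b = 2, c = 0
log_b(a) = log_2(20) = 4.3219

Case 1: c = 0 < log_2(20) = 4.3219
T(n) = O(n^(log_2 20))

For T(n) = 20T(n/2) + O(n^0): log_2(20) = 4.3219. This is Case 1 of the Master Theorem (c < log_b(a), work dominated by leaves), giving O(n^(log_2 20)).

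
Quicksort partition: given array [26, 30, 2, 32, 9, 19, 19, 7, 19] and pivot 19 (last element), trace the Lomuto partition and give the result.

Lomuto partition with pivot = 19:

Initial array: [26, 30, 2, 32, 9, 19, 19, 7, 19]

arr[0]=26 > 19: no swap
arr[1]=30 > 19: no swap
arr[2]=2 <= 19: swap with position 0, array becomes [2, 30, 26, 32, 9, 19, 19, 7, 19]
arr[3]=32 > 19: no swap
arr[4]=9 <= 19: swap with position 1, array becomes [2, 9, 26, 32, 30, 19, 19, 7, 19]
arr[5]=19 <= 19: swap with position 2, array becomes [2, 9, 19, 32, 30, 26, 19, 7, 19]
arr[6]=19 <= 19: swap with position 3, array becomes [2, 9, 19, 19, 30, 26, 32, 7, 19]
arr[7]=7 <= 19: swap with position 4, array becomes [2, 9, 19, 19, 7, 26, 32, 30, 19]

Place pivot at position 5: [2, 9, 19, 19, 7, 19, 32, 30, 26]
Pivot position: 5

After partitioning with pivot 19, the array becomes [2, 9, 19, 19, 7, 19, 32, 30, 26]. The pivot is placed at index 5. All elements to the left of the pivot are <= 19, and all elements to the right are > 19.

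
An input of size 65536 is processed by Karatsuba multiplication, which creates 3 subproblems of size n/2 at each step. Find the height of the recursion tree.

For divide and conquer with division factor 2:

Problem sizes at each level:
Level 0: 65536
Level 1: 32768
Level 2: 16384
Level 3: 8192
Level 4: 4096
Level 5: 2048
Level 6: 1024
Level 7: 512
Level 8: 256
Level 9: 128
Level 10: 64
Level 11: 32
Level 12: 16
Level 13: 8
Level 14: 4
Level 15: 2
Level 16: 1

The root is level 0 and the size-1 base case is level 16 (the tree spans levels 0 through 16, i.e. 17 levels counting the root), so the depth is the number of divisions: log_2(65536) = 16

The recursion tree depth is log_2(65536) = 16. At each level, the problem size is divided by 2, so it takes 16 divisions to reduce to a base case of size 1. The algorithm makes 3 recursive calls at each level.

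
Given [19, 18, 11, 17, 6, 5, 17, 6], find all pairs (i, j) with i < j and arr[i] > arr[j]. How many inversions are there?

Finding inversions in [19, 18, 11, 17, 6, 5, 17, 6]:

(0, 1): arr[0]=19 > arr[1]=18
(0, 2): arr[0]=19 > arr[2]=11
(0, 3): arr[0]=19 > arr[3]=17
(0, 4): arr[0]=19 > arr[4]=6
(0, 5): arr[0]=19 > arr[5]=5
(0, 6): arr[0]=19 > arr[6]=17
(0, 7): arr[0]=19 > arr[7]=6
(1, 2): arr[1]=18 > arr[2]=11
(1, 3): arr[1]=18 > arr[3]=17
(1, 4): arr[1]=18 > arr[4]=6
(1, 5): arr[1]=18 > arr[5]=5
(1, 6): arr[1]=18 > arr[6]=17
(1, 7): arr[1]=18 > arr[7]=6
(2, 4): arr[2]=11 > arr[4]=6
(2, 5): arr[2]=11 > arr[5]=5
(2, 7): arr[2]=11 > arr[7]=6
(3, 4): arr[3]=17 > arr[4]=6
(3, 5): arr[3]=17 > arr[5]=5
(3, 7): arr[3]=17 > arr[7]=6
(4, 5): arr[4]=6 > arr[5]=5
(6, 7): arr[6]=17 > arr[7]=6

Total inversions: 21

The array has 21 inversion(s): (0,1), (0,2), (0,3), (0,4), (0,5), (0,6), (0,7), (1,2), (1,3), (1,4), (1,5), (1,6), (1,7), (2,4), (2,5), (2,7), (3,4), (3,5), (3,7), (4,5), (6,7). Each pair (i,j) satisfies i < j and arr[i] > arr[j].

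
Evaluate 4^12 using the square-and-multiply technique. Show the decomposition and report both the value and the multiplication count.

Computing 4^12 by squaring (build up from 4^1; each line after the first costs one multiplication):

4^1 = 4
4^2 = (4^1)^2 = 4^2 = 16
4^3 = 4 * 4^2 = 4 * 16 = 64
4^6 = (4^3)^2 = 64^2 = 4096
4^12 = (4^6)^2 = 4096^2 = 16777216

Result: 16777216
Multiplications needed: 4 (4 lines after 4^1)

4^12 = 16777216. Using exponentiation by squaring, this requires 4 multiplications. The key idea: if the exponent is even, square the half-power; if odd, multiply by the base once.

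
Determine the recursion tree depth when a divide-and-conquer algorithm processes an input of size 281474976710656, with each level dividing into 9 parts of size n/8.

For divide and conquer with division factor 8:

Problem sizes at each level:
Level 0: 281474976710656
Level 1: 35184372088832
Level 2: 4398046511104
Level 3: 549755813888
Level 4: 68719476736
Level 5: 8589934592
Level 6: 1073741824
Level 7: 134217728
Level 8: 16777216
Level 9: 2097152
Level 10: 262144
Level 11: 32768
Level 12: 4096
Level 13: 512
Level 14: 64
Level 15: 8
Level 16: 1

The root is level 0 and the size-1 base case is level 16 (the tree spans levels 0 through 16, i.e. 17 levels counting the root), so the depth is the number of divisions: log_8(281474976710656) = 16

The recursion tree depth is log_8(281474976710656) = 16. At each level, the problem size is divided by 8, so it takes 16 divisions to reduce to a base case of size 1. The algorithm makes 9 recursive calls at each level.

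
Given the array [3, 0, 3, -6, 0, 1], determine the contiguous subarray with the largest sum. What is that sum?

Using Kadane's algorithm on [3, 0, 3, -6, 0, 1]:

Scanning through the array:
Position 1 (value 0): max_ending_here = 3, max_so_far = 3
Position 2 (value 3): max_ending_here = 6, max_so_far = 6
Position 3 (value -6): max_ending_here = 0, max_so_far = 6
Position 4 (value 0): max_ending_here = 0, max_so_far = 6
Position 5 (value 1): max_ending_here = 1, max_so_far = 6

Maximum subarray: [3, 0, 3]
Maximum sum: 6

The maximum subarray is [3, 0, 3] with sum 6. This subarray runs from index 0 to index 2.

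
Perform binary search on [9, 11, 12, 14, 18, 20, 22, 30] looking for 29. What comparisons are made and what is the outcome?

Binary search for 29 in [9, 11, 12, 14, 18, 20, 22, 30]:

lo=0, hi=7, mid=3, arr[mid]=14 -> 14 < 29, search right half
lo=4, hi=7, mid=5, arr[mid]=20 -> 20 < 29, search right half
lo=6, hi=7, mid=6, arr[mid]=22 -> 22 < 29, search right half
lo=7, hi=7, mid=7, arr[mid]=30 -> 30 > 29, search left half
lo=7 > hi=6, target 29 not found

Binary search determines that 29 is not in the array after 4 comparisons. The search space was exhausted without finding the target.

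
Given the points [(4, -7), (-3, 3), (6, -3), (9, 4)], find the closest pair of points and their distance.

Computing all pairwise distances among 4 points:

d((4, -7), (-3, 3)) = 12.2066
d((4, -7), (6, -3)) = 4.4721 <-- minimum
d((4, -7), (9, 4)) = 12.083
d((-3, 3), (6, -3)) = 10.8167
d((-3, 3), (9, 4)) = 12.0416
d((6, -3), (9, 4)) = 7.6158

Closest pair: (4, -7) and (6, -3) with distance 4.4721

The closest pair is (4, -7) and (6, -3) with Euclidean distance 4.4721. For 4 points, brute-force pairwise comparison is shown above. For large n, the divide-and-conquer algorithm (sort by x, recurse on halves, check the dividing strip) achieves O(n log n).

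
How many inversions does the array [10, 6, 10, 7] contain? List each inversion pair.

Finding inversions in [10, 6, 10, 7]:

(0, 1): arr[0]=10 > arr[1]=6
(0, 3): arr[0]=10 > arr[3]=7
(2, 3): arr[2]=10 > arr[3]=7

Total inversions: 3

The array has 3 inversion(s): (0,1), (0,3), (2,3). Each pair (i,j) satisfies i < j and arr[i] > arr[j].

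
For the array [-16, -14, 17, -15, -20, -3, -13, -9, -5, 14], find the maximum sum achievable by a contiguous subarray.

Using Kadane's algorithm on [-16, -14, 17, -15, -20, -3, -13, -9, -5, 14]:

Scanning through the array:
Position 1 (value -14): max_ending_here = -14, max_so_far = -14
Position 2 (value 17): max_ending_here = 17, max_so_far = 17
Position 3 (value -15): max_ending_here = 2, max_so_far = 17
Position 4 (value -20): max_ending_here = -18, max_so_far = 17
Position 5 (value -3): max_ending_here = -3, max_so_far = 17
Position 6 (value -13): max_ending_here = -13, max_so_far = 17
Position 7 (value -9): max_ending_here = -9, max_so_far = 17
Position 8 (value -5): max_ending_here = -5, max_so_far = 17
Position 9 (value 14): max_ending_here = 14, max_so_far = 17

Maximum subarray: [17]
Maximum sum: 17

The maximum subarray is [17] with sum 17. This subarray runs from index 2 to index 2.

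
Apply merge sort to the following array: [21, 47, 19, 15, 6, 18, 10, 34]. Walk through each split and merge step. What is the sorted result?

Merge sort trace:

Split: [21, 47, 19, 15, 6, 18, 10, 34] -> [21, 47, 19, 15] and [6, 18, 10, 34]
  Split: [21, 47, 19, 15] -> [21, 47] and [19, 15]
    Split: [21, 47] -> [21] and [47]
    Merge: [21] + [47] -> [21, 47]
    Split: [19, 15] -> [19] and [15]
    Merge: [19] + [15] -> [15, 19]
  Merge: [21, 47] + [15, 19] -> [15, 19, 21, 47]
  Split: [6, 18, 10, 34] -> [6, 18] and [10, 34]
    Split: [6, 18] -> [6] and [18]
    Merge: [6] + [18] -> [6, 18]
    Split: [10, 34] -> [10] and [34]
    Merge: [10] + [34] -> [10, 34]
  Merge: [6, 18] + [10, 34] -> [6, 10, 18, 34]
Merge: [15, 19, 21, 47] + [6, 10, 18, 34] -> [6, 10, 15, 18, 19, 21, 34, 47]

Final sorted array: [6, 10, 15, 18, 19, 21, 34, 47]

The merge sort proceeds by recursively splitting the array and merging sorted halves.
After all merges, the sorted array is [6, 10, 15, 18, 19, 21, 34, 47].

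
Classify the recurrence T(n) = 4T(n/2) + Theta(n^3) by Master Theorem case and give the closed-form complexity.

Master Theorem for T(n) = 4T(n/2) + O(n^3):

a = 4, b = 2, c = 3
log_b(a) = log_2(4) = 2.0000

Case 3: c = 3 > log_2(4) = 2.0000
T(n) = O(n^3) = O(n^3)

For T(n) = 4T(n/2) + O(n^3): log_2(4) = 2.0000. This is Case 3 of the Master Theorem (c > log_b(a), work dominated by root), giving O(n^3).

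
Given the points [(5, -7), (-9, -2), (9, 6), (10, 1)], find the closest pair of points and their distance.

Computing all pairwise distances among 4 points:

d((5, -7), (-9, -2)) = 14.8661
d((5, -7), (9, 6)) = 13.6015
d((5, -7), (10, 1)) = 9.434
d((-9, -2), (9, 6)) = 19.6977
d((-9, -2), (10, 1)) = 19.2354
d((9, 6), (10, 1)) = 5.099 <-- minimum

Closest pair: (9, 6) and (10, 1) with distance 5.099

The closest pair is (9, 6) and (10, 1) with Euclidean distance 5.099. For 4 points, brute-force pairwise comparison is shown above. For large n, the divide-and-conquer algorithm (sort by x, recurse on halves, check the dividing strip) achieves O(n log n).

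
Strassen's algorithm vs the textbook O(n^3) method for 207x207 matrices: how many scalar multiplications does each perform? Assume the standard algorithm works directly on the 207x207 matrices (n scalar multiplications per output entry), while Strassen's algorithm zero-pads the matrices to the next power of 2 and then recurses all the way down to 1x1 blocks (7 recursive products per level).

Matrix multiplication for 207x207 matrices:

Strassen's algorithm requires power-of-2 dimensions. Pad 207x207 to 256x256 (next power of 2).

Standard algorithm: 207^3 = 8869743 multiplications
Strassen's algorithm: 7^(log2(256)) = 7^8 = 5764801 multiplications
Savings: 8869743 - 5764801 = 3104942 multiplications

Standard: 8869743 multiplications (207^3). Strassen: 5764801 multiplications (7^8, after padding to 256x256). Strassen reduces 8 recursive multiplications to 7 at each level.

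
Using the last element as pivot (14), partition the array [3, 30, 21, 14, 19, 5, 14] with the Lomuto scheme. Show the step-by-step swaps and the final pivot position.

Lomuto partition with pivot = 14:

Initial array: [3, 30, 21, 14, 19, 5, 14]

arr[0]=3 <= 14: swap with position 0, array becomes [3, 30, 21, 14, 19, 5, 14]
arr[1]=30 > 14: no swap
arr[2]=21 > 14: no swap
arr[3]=14 <= 14: swap with position 1, array becomes [3, 14, 21, 30, 19, 5, 14]
arr[4]=19 > 14: no swap
arr[5]=5 <= 14: swap with position 2, array becomes [3, 14, 5, 30, 19, 21, 14]

Place pivot at position 3: [3, 14, 5, 14, 19, 21, 30]
Pivot position: 3

After partitioning with pivot 14, the array becomes [3, 14, 5, 14, 19, 21, 30]. The pivot is placed at index 3. All elements to the left of the pivot are <= 14, and all elements to the right are > 14.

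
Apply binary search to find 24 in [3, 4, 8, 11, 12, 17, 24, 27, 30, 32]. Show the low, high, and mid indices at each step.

Binary search for 24 in [3, 4, 8, 11, 12, 17, 24, 27, 30, 32]:

lo=0, hi=9, mid=4, arr[mid]=12 -> 12 < 24, search right half
lo=5, hi=9, mid=7, arr[mid]=27 -> 27 > 24, search left half
lo=5, hi=6, mid=5, arr[mid]=17 -> 17 < 24, search right half
lo=6, hi=6, mid=6, arr[mid]=24 -> Found target at index 6!

Binary search finds 24 at index 6 after 4 comparisons. The search repeatedly halves the search space by comparing with the middle element.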